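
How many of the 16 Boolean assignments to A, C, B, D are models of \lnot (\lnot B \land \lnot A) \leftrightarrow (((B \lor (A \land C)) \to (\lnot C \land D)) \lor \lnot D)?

Initial set: {(\lnot (\lnot B \land \lnot A) \leftrightarrow (((B \lor (A \land C)) \to (\lnot C \land D)) \lor \lnot D))}.
(\lnot (\lnot B \land \lnot A) \leftrightarrow (((B \lor (A \land C)) \to (\lnot C \land D)) \lor \lnot D)): β-rule — branch into \lnot (\lnot B \land \lnot A), (((B \lor (A \land C)) \to (\lnot C \land D)) \lor \lnot D)  //  \lnot \lnot (\lnot B \land \lnot A), \lnot (((B \lor (A \land C)) \to (\lnot C \land D)) \lor \lnot D).
  branch 1 (add \lnot (\lnot B \land \lnot A), (((B \lor (A \land C)) \to (\lnot C \land D)) \lor \lnot D)):
    \lnot (\lnot B \land \lnot A): β-rule — branch into \lnot \lnot B  //  \lnot \lnot A.
      branch 1.1 (add \lnot \lnot B):
        (((B \lor (A \land C)) \to (\lnot C \land D)) \lor \lnot D): β-rule — branch into ((B \lor (A \land C)) \to (\lnot C \land D))  //  \lnot D.
          branch 1.1.1 (add ((B \lor (A \land C)) \to (\lnot C \land D))):
            ((B \lor (A \land C)) \to (\lnot C \land D)): β-rule — branch into \lnot (B \lor (A \land C))  //  (\lnot C \land D).
              branch 1.1.1.1 (add \lnot (B \lor (A \land C))):
                \lnot (B \lor (A \land C)): α-rule — add \lnot B, \lnot (A \land C).
                × closes — contains both B and \lnot B.
              branch 1.1.1.2 (add (\lnot C \land D)):
                (\lnot C \land D): α-rule — add \lnot C, D.
                ○ open, literals {B=T, C=F, D=T}.
          branch 1.1.2 (add \lnot D):
            ○ open, literals {B=T, D=F}.
      branch 1.2 (add \lnot \lnot A):
        (((B \lor (A \land C)) \to (\lnot C \land D)) \lor \lnot D): β-rule — branch into ((B \lor (A \land C)) \to (\lnot C \land D))  //  \lnot D.
          branch 1.2.1 (add ((B \lor (A \land C)) \to (\lnot C \land D))):
            ((B \lor (A \land C)) \to (\lnot C \land D)): β-rule — branch into \lnot (B \lor (A \land C))  //  (\lnot C \land D).
              branch 1.2.1.1 (add \lnot (B \lor (A \land C))):
                \lnot (B \lor (A \land C)): α-rule — add \lnot B, \lnot (A \land C).
                \lnot (A \land C): β-rule — branch into \lnot A  //  \lnot C.
                  branch 1.2.1.1.1 (add \lnot A):
                    × closes — contains both A and \lnot A.
                  branch 1.2.1.1.2 (add \lnot C):
                    ○ open, literals {A=T, B=F, C=F}.
              branch 1.2.1.2 (add (\lnot C \land D)):
                (\lnot C \land D): α-rule — add \lnot C, D.
                ○ open, literals {A=T, C=F, D=T}.
          branch 1.2.2 (add \lnot D):
            ○ open, literals {A=T, D=F}.
  branch 2 (add \lnot \lnot (\lnot B \land \lnot A), \lnot (((B \lor (A \land C)) \to (\lnot C \land D)) \lor \lnot D)):
    \lnot \lnot (\lnot B \land \lnot A): α-rule — add \lnot B, \lnot A.
    \lnot (((B \lor (A \land C)) \to (\lnot C \land D)) \lor \lnot D): α-rule — add \lnot ((B \lor (A \land C)) \to (\lnot C \land D)), \lnot \lnot D.
    \lnot ((B \lor (A \land C)) \to (\lnot C \land D)): α-rule — add (B \lor (A \land C)), \lnot (\lnot C \land D).
    (B \lor (A \land C)): β-rule — branch into B  //  (A \land C).
      branch 2.1 (add B):
        × closes — contains both B and \lnot B.
      branch 2.2 (add (A \land C)):
        (A \land C): α-rule — add A, C.
        × closes — contains both A and \lnot A.
4 branches closed, 5 open.
Each open branch fixes some atoms; the unmentioned ones are free. Counting distinct full assignments: branch {B=T, C=F, D=T} (A) contributes 2 new; branch {B=T, D=F} (A, C) contributes 4 new; branch {A=T, B=F, C=F} (D) contributes 2 new; branch {A=T, C=F, D=T} (B) contributes 0 new; branch {A=T, D=F} (C, B) contributes 1 new. Total: 9.

9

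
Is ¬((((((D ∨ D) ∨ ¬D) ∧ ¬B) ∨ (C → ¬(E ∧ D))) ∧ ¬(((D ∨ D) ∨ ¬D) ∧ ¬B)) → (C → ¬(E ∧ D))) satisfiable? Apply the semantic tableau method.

Initial set: {¬((((((D ∨ D) ∨ ¬D) ∧ ¬B) ∨ (C → ¬(E ∧ D))) ∧ ¬(((D ∨ D) ∨ ¬D) ∧ ¬B)) → (C → ¬(E ∧ D)))}.
¬((((((D ∨ D) ∨ ¬D) ∧ ¬B) ∨ (C → ¬(E ∧ D))) ∧ ¬(((D ∨ D) ∨ ¬D) ∧ ¬B)) → (C → ¬(E ∧ D))): α-rule — add (((((D ∨ D) ∨ ¬D) ∧ ¬B) ∨ (C → ¬(E ∧ D))) ∧ ¬(((D ∨ D) ∨ ¬D) ∧ ¬B)), ¬(C → ¬(E ∧ D)).
(((((D ∨ D) ∨ ¬D) ∧ ¬B) ∨ (C → ¬(E ∧ D))) ∧ ¬(((D ∨ D) ∨ ¬D) ∧ ¬B)): α-rule — add ((((D ∨ D) ∨ ¬D) ∧ ¬B) ∨ (C → ¬(E ∧ D))), ¬(((D ∨ D) ∨ ¬D) ∧ ¬B).
¬(C → ¬(E ∧ D)): α-rule — add C, ¬¬(E ∧ D).
¬¬(E ∧ D): α-rule — add E, D.
((((D ∨ D) ∨ ¬D) ∧ ¬B) ∨ (C → ¬(E ∧ D))): β-rule — branch into (((D ∨ D) ∨ ¬D) ∧ ¬B)  //  (C → ¬(E ∧ D)).
  branch 1 (add (((D ∨ D) ∨ ¬D) ∧ ¬B)):
    (((D ∨ D) ∨ ¬D) ∧ ¬B): α-rule — add ((D ∨ D) ∨ ¬D), ¬B.
    ¬(((D ∨ D) ∨ ¬D) ∧ ¬B): β-rule — branch into ¬((D ∨ D) ∨ ¬D)  //  ¬¬B.
      branch 1.1 (add ¬((D ∨ D) ∨ ¬D)):
        ¬((D ∨ D) ∨ ¬D): α-rule — add ¬(D ∨ D), ¬¬D.
        ¬(D ∨ D): α-rule — add ¬D, ¬D.
        × closes — contains both D and ¬D.
      branch 1.2 (add ¬¬B):
        × closes — contains both B and ¬B.
  branch 2 (add (C → ¬(E ∧ D))):
    ¬(((D ∨ D) ∨ ¬D) ∧ ¬B): β-rule — branch into ¬((D ∨ D) ∨ ¬D)  //  ¬¬B.
      branch 2.1 (add ¬((D ∨ D) ∨ ¬D)):
        ¬((D ∨ D) ∨ ¬D): α-rule — add ¬(D ∨ D), ¬¬D.
        ¬(D ∨ D): α-rule — add ¬D, ¬D.
        × closes — contains both D and ¬D.
      branch 2.2 (add ¬¬B):
        (C → ¬(E ∧ D)): β-rule — branch into ¬C  //  ¬(E ∧ D).
          branch 2.2.1 (add ¬C):
            × closes — contains both C and ¬C.
          branch 2.2.2 (add ¬(E ∧ D)):
            ¬(E ∧ D): β-rule — branch into ¬E  //  ¬D.
              branch 2.2.2.1 (add ¬E):
                × closes — contains both E and ¬E.
              branch 2.2.2.2 (add ¬D):
                × closes — contains both D and ¬D.
All 6 branches close.
Every branch closed; the formula is unsatisfiable.

Unsatisfiable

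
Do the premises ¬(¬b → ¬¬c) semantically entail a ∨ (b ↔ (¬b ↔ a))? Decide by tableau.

Yes

Initial set: {¬(¬b → ¬¬c); ¬(a ∨ (b ↔ (¬b ↔ a)))}.
¬(¬b → ¬¬c): α-rule — add ¬b, ¬¬¬c.
¬(a ∨ (b ↔ (¬b ↔ a))): α-rule — add ¬a, ¬(b ↔ (¬b ↔ a)).
¬¬¬c: drop double negation, giving ¬c.
¬(b ↔ (¬b ↔ a)): β-rule — branch into b, ¬(¬b ↔ a)  //  ¬b, (¬b ↔ a).
  branch 1 (add b, ¬(¬b ↔ a)):
    × closes — contains both b and ¬b.
  branch 2 (add ¬b, (¬b ↔ a)):
    (¬b ↔ a): β-rule — branch into ¬b, a  //  ¬¬b, ¬a.
      branch 2.1 (add ¬b, a):
        × closes — contains both a and ¬a.
      branch 2.2 (add ¬¬b, ¬a):
        × closes — contains both b and ¬b.
All 3 branches close.
Every branch closed, so the premises entail the conclusion.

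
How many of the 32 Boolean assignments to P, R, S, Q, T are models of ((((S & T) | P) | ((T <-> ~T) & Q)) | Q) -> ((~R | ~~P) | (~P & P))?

27

Initial set: {T (((((S & T) | P) | ((T <-> ~T) & Q)) | Q) -> ((~R | ~~P) | (~P & P)))}.
T (((((S & T) | P) | ((T <-> ~T) & Q)) | Q) -> ((~R | ~~P) | (~P & P))): β-rule — branch into F ((((S & T) | P) | ((T <-> ~T) & Q)) | Q)  //  T ((~R | ~~P) | (~P & P)).
  branch 1 (add F ((((S & T) | P) | ((T <-> ~T) & Q)) | Q)):
    F ((((S & T) | P) | ((T <-> ~T) & Q)) | Q): α-rule — add F (((S & T) | P) | ((T <-> ~T) & Q)), F Q.
    F (((S & T) | P) | ((T <-> ~T) & Q)): α-rule — add F ((S & T) | P), F ((T <-> ~T) & Q).
    F ((S & T) | P): α-rule — add F (S & T), F P.
    F ((T <-> ~T) & Q): β-rule — branch into F (T <-> ~T)  //  F Q.
      branch 1.1 (add F (T <-> ~T)):
        F (S & T): β-rule — branch into F S  //  F T.
          branch 1.1.1 (add F S):
            F (T <-> ~T): β-rule — branch into T T, F ~T  //  F T, T ~T.
              branch 1.1.1.1 (add T T, F ~T):
                ○ open, literals {P=F, Q=F, S=F, T=T}.
              branch 1.1.1.2 (add F T, T ~T):
                ○ open, literals {P=F, Q=F, S=F, T=F}.
          branch 1.1.2 (add F T):
            F (T <-> ~T): β-rule — branch into T T, F ~T  //  F T, T ~T.
              branch 1.1.2.1 (add T T, F ~T):
                × closes — contains both T and ~T.
              branch 1.1.2.2 (add F T, T ~T):
                ○ open, literals {P=F, Q=F, T=F}.
      branch 1.2 (add F Q):
        F (S & T): β-rule — branch into F S  //  F T.
          branch 1.2.1 (add F S):
            ○ open, literals {P=F, Q=F, S=F}.
          branch 1.2.2 (add F T):
            ○ open, literals {P=F, Q=F, T=F}.
  branch 2 (add T ((~R | ~~P) | (~P & P))):
    T ((~R | ~~P) | (~P & P)): β-rule — branch into T (~R | ~~P)  //  T (~P & P).
      branch 2.1 (add T (~R | ~~P)):
        T (~R | ~~P): β-rule — branch into T ~R  //  T ~~P.
          branch 2.1.1 (add T ~R):
            ○ open, literals {R=F}.
          branch 2.1.2 (add T ~~P):
            T ~~P: drop double negation, giving T P.
            ○ open, literals {P=T}.
      branch 2.2 (add T (~P & P)):
        T (~P & P): α-rule — add T ~P, T P.
        × closes — contains both P and ~P.
2 branches closed, 7 open.
Each open branch fixes some atoms; the unmentioned ones are free. Counting distinct full assignments: branch {P=F, Q=F, S=F, T=T} (R) contributes 2 new; branch {P=F, Q=F, S=F, T=F} (R) contributes 2 new; branch {P=F, Q=F, T=F} (R, S) contributes 2 new; branch {P=F, Q=F, S=F} (R, T) contributes 0 new; branch {P=F, Q=F, T=F} (R, S) contributes 0 new; branch {R=F} (P, S, Q, T) contributes 13 new; branch {P=T} (R, S, Q, T) contributes 8 new. Total: 27.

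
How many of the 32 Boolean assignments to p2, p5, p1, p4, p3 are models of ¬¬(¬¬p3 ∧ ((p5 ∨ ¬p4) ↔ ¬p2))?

Initial set: {¬¬(¬¬p3 ∧ ((p5 ∨ ¬p4) ↔ ¬p2))}.
¬¬(¬¬p3 ∧ ((p5 ∨ ¬p4) ↔ ¬p2)): drop double negation, giving (¬¬p3 ∧ ((p5 ∨ ¬p4) ↔ ¬p2)).
(¬¬p3 ∧ ((p5 ∨ ¬p4) ↔ ¬p2)): α-rule — add ¬¬p3, ((p5 ∨ ¬p4) ↔ ¬p2).
¬¬p3: drop double negation, giving p3.
((p5 ∨ ¬p4) ↔ ¬p2): β-rule — branch into (p5 ∨ ¬p4), ¬p2  //  ¬(p5 ∨ ¬p4), ¬¬p2.
  branch 1 (add (p5 ∨ ¬p4), ¬p2):
    (p5 ∨ ¬p4): β-rule — branch into p5  //  ¬p4.
      branch 1.1 (add p5):
        ○ open, literals {p2=0, p3=1, p5=1}.
      branch 1.2 (add ¬p4):
        ○ open, literals {p2=0, p3=1, p4=0}.
  branch 2 (add ¬(p5 ∨ ¬p4), ¬¬p2):
    ¬(p5 ∨ ¬p4): α-rule — add ¬p5, ¬¬p4.
    ○ open, literals {p2=1, p3=1, p4=1, p5=0}.
0 branches closed, 3 open.
Each open branch fixes some atoms; the unmentioned ones are free. Counting distinct full assignments: branch {p2=0, p3=1, p5=1} (p1, p4) contributes 4 new; branch {p2=0, p3=1, p4=0} (p5, p1) contributes 2 new; branch {p2=1, p3=1, p4=1, p5=0} (p1) contributes 2 new. Total: 8.

8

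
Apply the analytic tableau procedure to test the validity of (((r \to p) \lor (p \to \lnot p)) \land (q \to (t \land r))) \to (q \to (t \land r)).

Valid

Assume the negation and expand:
Initial set: {\lnot ((((r \to p) \lor (p \to \lnot p)) \land (q \to (t \land r))) \to (q \to (t \land r)))}.
\lnot ((((r \to p) \lor (p \to \lnot p)) \land (q \to (t \land r))) \to (q \to (t \land r))): α-rule — add (((r \to p) \lor (p \to \lnot p)) \land (q \to (t \land r))), \lnot (q \to (t \land r)).
(((r \to p) \lor (p \to \lnot p)) \land (q \to (t \land r))): α-rule — add ((r \to p) \lor (p \to \lnot p)), (q \to (t \land r)).
\lnot (q \to (t \land r)): α-rule — add q, \lnot (t \land r).
((r \to p) \lor (p \to \lnot p)): β-rule — branch into (r \to p)  //  (p \to \lnot p).
  branch 1 (add (r \to p)):
    (q \to (t \land r)): β-rule — branch into \lnot q  //  (t \land r).
      branch 1.1 (add \lnot q):
        × closes — contains both q and \lnot q.
      branch 1.2 (add (t \land r)):
        (t \land r): α-rule — add t, r.
        \lnot (t \land r): β-rule — branch into \lnot t  //  \lnot r.
          branch 1.2.1 (add \lnot t):
            × closes — contains both t and \lnot t.
          branch 1.2.2 (add \lnot r):
            × closes — contains both r and \lnot r.
  branch 2 (add (p \to \lnot p)):
    (q \to (t \land r)): β-rule — branch into \lnot q  //  (t \land r).
      branch 2.1 (add \lnot q):
        × closes — contains both q and \lnot q.
      branch 2.2 (add (t \land r)):
        (t \land r): α-rule — add t, r.
        \lnot (t \land r): β-rule — branch into \lnot t  //  \lnot r.
          branch 2.2.1 (add \lnot t):
            × closes — contains both t and \lnot t.
          branch 2.2.2 (add \lnot r):
            × closes — contains both r and \lnot r.
All 6 branches close.
Every branch closed, so the negation is unsatisfiable and the formula is valid.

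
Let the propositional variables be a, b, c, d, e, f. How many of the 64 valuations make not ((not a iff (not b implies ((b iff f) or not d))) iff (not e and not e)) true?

32

Initial set: {not ((not a iff (not b implies ((b iff f) or not d))) iff (not e and not e))}.
not ((not a iff (not b implies ((b iff f) or not d))) iff (not e and not e)): β-rule — branch into (not a iff (not b implies ((b iff f) or not d))), not (not e and not e)  //  not (not a iff (not b implies ((b iff f) or not d))), (not e and not e).
  branch 1 (add (not a iff (not b implies ((b iff f) or not d))), not (not e and not e)):
    (not a iff (not b implies ((b iff f) or not d))): β-rule — branch into not a, (not b implies ((b iff f) or not d))  //  not not a, not (not b implies ((b iff f) or not d)).
      branch 1.1 (add not a, (not b implies ((b iff f) or not d))):
        not (not e and not e): β-rule — branch into not not e  //  not not e.
          branch 1.1.1 (add not not e):
            (not b implies ((b iff f) or not d)): β-rule — branch into not not b  //  ((b iff f) or not d).
              branch 1.1.1.1 (add not not b):
                ○ open, literals {a=false, b=true, e=true}.
              branch 1.1.1.2 (add ((b iff f) or not d)):
                ((b iff f) or not d): β-rule — branch into (b iff f)  //  not d.
                  branch 1.1.1.2.1 (add (b iff f)):
                    (b iff f): β-rule — branch into b, f  //  not b, not f.
                      branch 1.1.1.2.1.1 (add b, f):
                        ○ open, literals {a=false, b=true, e=true, f=true}.
                      branch 1.1.1.2.1.2 (add not b, not f):
                        ○ open, literals {a=false, b=false, e=true, f=false}.
                  branch 1.1.1.2.2 (add not d):
                    ○ open, literals {a=false, d=false, e=true}.
          branch 1.1.2 (add not not e):
            (not b implies ((b iff f) or not d)): β-rule — branch into not not b  //  ((b iff f) or not d).
              branch 1.1.2.1 (add not not b):
                ○ open, literals {a=false, b=true, e=true}.
              branch 1.1.2.2 (add ((b iff f) or not d)):
                ((b iff f) or not d): β-rule — branch into (b iff f)  //  not d.
                  branch 1.1.2.2.1 (add (b iff f)):
                    (b iff f): β-rule — branch into b, f  //  not b, not f.
                      branch 1.1.2.2.1.1 (add b, f):
                        ○ open, literals {a=false, b=true, e=true, f=true}.
                      branch 1.1.2.2.1.2 (add not b, not f):
                        ○ open, literals {a=false, b=false, e=true, f=false}.
                  branch 1.1.2.2.2 (add not d):
                    ○ open, literals {a=false, d=false, e=true}.
      branch 1.2 (add not not a, not (not b implies ((b iff f) or not d))):
        not (not b implies ((b iff f) or not d)): α-rule — add not b, not ((b iff f) or not d).
        not ((b iff f) or not d): α-rule — add not (b iff f), not not d.
        not (not e and not e): β-rule — branch into not not e  //  not not e.
          branch 1.2.1 (add not not e):
            not (b iff f): β-rule — branch into b, not f  //  not b, f.
              branch 1.2.1.1 (add b, not f):
                × closes — contains both b and not b.
              branch 1.2.1.2 (add not b, f):
                ○ open, literals {a=true, b=false, d=true, e=true, f=true}.
          branch 1.2.2 (add not not e):
            not (b iff f): β-rule — branch into b, not f  //  not b, f.
              branch 1.2.2.1 (add b, not f):
                × closes — contains both b and not b.
              branch 1.2.2.2 (add not b, f):
                ○ open, literals {a=true, b=false, d=true, e=true, f=true}.
  branch 2 (add not (not a iff (not b implies ((b iff f) or not d))), (not e and not e)):
    (not e and not e): α-rule — add not e, not e.
    not (not a iff (not b implies ((b iff f) or not d))): β-rule — branch into not a, not (not b implies ((b iff f) or not d))  //  not not a, (not b implies ((b iff f) or not d)).
      branch 2.1 (add not a, not (not b implies ((b iff f) or not d))):
        not (not b implies ((b iff f) or not d)): α-rule — add not b, not ((b iff f) or not d).
        not ((b iff f) or not d): α-rule — add not (b iff f), not not d.
        not (b iff f): β-rule — branch into b, not f  //  not b, f.
          branch 2.1.1 (add b, not f):
            × closes — contains both b and not b.
          branch 2.1.2 (add not b, f):
            ○ open, literals {a=false, b=false, d=true, e=false, f=true}.
      branch 2.2 (add not not a, (not b implies ((b iff f) or not d))):
        (not b implies ((b iff f) or not d)): β-rule — branch into not not b  //  ((b iff f) or not d).
          branch 2.2.1 (add not not b):
            ○ open, literals {a=true, b=true, e=false}.
          branch 2.2.2 (add ((b iff f) or not d)):
            ((b iff f) or not d): β-rule — branch into (b iff f)  //  not d.
              branch 2.2.2.1 (add (b iff f)):
                (b iff f): β-rule — branch into b, f  //  not b, not f.
                  branch 2.2.2.1.1 (add b, f):
                    ○ open, literals {a=true, b=true, e=false, f=true}.
                  branch 2.2.2.1.2 (add not b, not f):
                    ○ open, literals {a=true, b=false, e=false, f=false}.
              branch 2.2.2.2 (add not d):
                ○ open, literals {a=true, d=false, e=false}.
3 branches closed, 15 open.
Each open branch fixes some atoms; the unmentioned ones are free. Counting distinct full assignments: branch {a=false, b=true, e=true} (c, d, f) contributes 8 new; branch {a=false, b=true, e=true, f=true} (c, d) contributes 0 new; branch {a=false, b=false, e=true, f=false} (c, d) contributes 4 new; branch {a=false, d=false, e=true} (b, c, f) contributes 2 new; branch {a=false, b=true, e=true} (c, d, f) contributes 0 new; branch {a=false, b=true, e=true, f=true} (c, d) contributes 0 new; branch {a=false, b=false, e=true, f=false} (c, d) contributes 0 new; branch {a=false, d=false, e=true} (b, c, f) contributes 0 new; branch {a=true, b=false, d=true, e=true, f=true} (c) contributes 2 new; branch {a=true, b=false, d=true, e=true, f=true} (c) contributes 0 new; branch {a=false, b=false, d=true, e=false, f=true} (c) contributes 2 new; branch {a=true, b=true, e=false} (c, d, f) contributes 8 new; branch {a=true, b=true, e=false, f=true} (c, d) contributes 0 new; branch {a=true, b=false, e=false, f=false} (c, d) contributes 4 new; branch {a=true, d=false, e=false} (b, c, f) contributes 2 new. Total: 32.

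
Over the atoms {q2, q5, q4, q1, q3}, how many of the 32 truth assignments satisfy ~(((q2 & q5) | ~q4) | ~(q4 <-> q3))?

Initial set: {~(((q2 & q5) | ~q4) | ~(q4 <-> q3))}.
~(((q2 & q5) | ~q4) | ~(q4 <-> q3)): α-rule — add ~((q2 & q5) | ~q4), ~~(q4 <-> q3).
~((q2 & q5) | ~q4): α-rule — add ~(q2 & q5), ~~q4.
~~(q4 <-> q3): β-rule — branch into q4, q3  //  ~q4, ~q3.
  branch 1 (add q4, q3):
    ~(q2 & q5): β-rule — branch into ~q2  //  ~q5.
      branch 1.1 (add ~q2):
        ○ open, literals {q2=F, q3=T, q4=T}.
      branch 1.2 (add ~q5):
        ○ open, literals {q3=T, q4=T, q5=F}.
  branch 2 (add ~q4, ~q3):
    × closes — contains both q4 and ~q4.
1 branch closed, 2 open.
Each open branch fixes some atoms; the unmentioned ones are free. Counting distinct full assignments: branch {q2=F, q3=T, q4=T} (q5, q1) contributes 4 new; branch {q3=T, q4=T, q5=F} (q2, q1) contributes 2 new. Total: 6.

6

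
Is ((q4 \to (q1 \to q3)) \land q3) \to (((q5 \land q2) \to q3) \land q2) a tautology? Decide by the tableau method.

Assume the negation and expand:
Initial set: {\lnot (((q4 \to (q1 \to q3)) \land q3) \to (((q5 \land q2) \to q3) \land q2))}.
\lnot (((q4 \to (q1 \to q3)) \land q3) \to (((q5 \land q2) \to q3) \land q2)): α-rule — add ((q4 \to (q1 \to q3)) \land q3), \lnot (((q5 \land q2) \to q3) \land q2).
((q4 \to (q1 \to q3)) \land q3): α-rule — add (q4 \to (q1 \to q3)), q3.
\lnot (((q5 \land q2) \to q3) \land q2): β-rule — branch into \lnot ((q5 \land q2) \to q3)  //  \lnot q2.
  branch 1 (add \lnot ((q5 \land q2) \to q3)):
    \lnot ((q5 \land q2) \to q3): α-rule — add (q5 \land q2), \lnot q3.
    × closes — contains both q3 and \lnot q3.
  branch 2 (add \lnot q2):
    (q4 \to (q1 \to q3)): β-rule — branch into \lnot q4  //  (q1 \to q3).
      branch 2.1 (add \lnot q4):
        ○ open, literals {q2=0, q3=1, q4=0}.
      branch 2.2 (add (q1 \to q3)):
        (q1 \to q3): β-rule — branch into \lnot q1  //  q3.
          branch 2.2.1 (add \lnot q1):
            ○ open, literals {q1=0, q2=0, q3=1}.
          branch 2.2.2 (add q3):
            ○ open, literals {q2=0, q3=1}.
1 branch closed, 3 open.
An open branch gives a countermodel: q2=0, q3=1, q4=0 (unmentioned atoms arbitrary); under it the original formula is false.

Not valid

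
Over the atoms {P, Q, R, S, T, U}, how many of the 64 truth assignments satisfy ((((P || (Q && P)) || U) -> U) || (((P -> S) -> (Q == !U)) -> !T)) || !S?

62

Initial set: {(((((P || (Q && P)) || U) -> U) || (((P -> S) -> (Q == !U)) -> !T)) || !S)}.
(((((P || (Q && P)) || U) -> U) || (((P -> S) -> (Q == !U)) -> !T)) || !S): β-rule — branch into ((((P || (Q && P)) || U) -> U) || (((P -> S) -> (Q == !U)) -> !T))  //  !S.
  branch 1 (add ((((P || (Q && P)) || U) -> U) || (((P -> S) -> (Q == !U)) -> !T))):
    ((((P || (Q && P)) || U) -> U) || (((P -> S) -> (Q == !U)) -> !T)): β-rule — branch into (((P || (Q && P)) || U) -> U)  //  (((P -> S) -> (Q == !U)) -> !T).
      branch 1.1 (add (((P || (Q && P)) || U) -> U)):
        (((P || (Q && P)) || U) -> U): β-rule — branch into !((P || (Q && P)) || U)  //  U.
          branch 1.1.1 (add !((P || (Q && P)) || U)):
            !((P || (Q && P)) || U): α-rule — add !(P || (Q && P)), !U.
            !(P || (Q && P)): α-rule — add !P, !(Q && P).
            !(Q && P): β-rule — branch into !Q  //  !P.
              branch 1.1.1.1 (add !Q):
                ○ open, literals {P=F, Q=F, U=F}.
              branch 1.1.1.2 (add !P):
                ○ open, literals {P=F, U=F}.
          branch 1.1.2 (add U):
            ○ open, literals {U=T}.
      branch 1.2 (add (((P -> S) -> (Q == !U)) -> !T)):
        (((P -> S) -> (Q == !U)) -> !T): β-rule — branch into !((P -> S) -> (Q == !U))  //  !T.
          branch 1.2.1 (add !((P -> S) -> (Q == !U))):
            !((P -> S) -> (Q == !U)): α-rule — add (P -> S), !(Q == !U).
            (P -> S): β-rule — branch into !P  //  S.
              branch 1.2.1.1 (add !P):
                !(Q == !U): β-rule — branch into Q, !!U  //  !Q, !U.
                  branch 1.2.1.1.1 (add Q, !!U):
                    ○ open, literals {P=F, Q=T, U=T}.
                  branch 1.2.1.1.2 (add !Q, !U):
                    ○ open, literals {P=F, Q=F, U=F}.
              branch 1.2.1.2 (add S):
                !(Q == !U): β-rule — branch into Q, !!U  //  !Q, !U.
                  branch 1.2.1.2.1 (add Q, !!U):
                    ○ open, literals {Q=T, S=T, U=T}.
                  branch 1.2.1.2.2 (add !Q, !U):
                    ○ open, literals {Q=F, S=T, U=F}.
          branch 1.2.2 (add !T):
            ○ open, literals {T=F}.
  branch 2 (add !S):
    ○ open, literals {S=F}.
0 branches closed, 9 open.
Each open branch fixes some atoms; the unmentioned ones are free. Counting distinct full assignments: branch {P=F, Q=F, U=F} (R, S, T) contributes 8 new; branch {P=F, U=F} (Q, R, S, T) contributes 8 new; branch {U=T} (P, Q, R, S, T) contributes 32 new; branch {P=F, Q=T, U=T} (R, S, T) contributes 0 new; branch {P=F, Q=F, U=F} (R, S, T) contributes 0 new; branch {Q=T, S=T, U=T} (P, R, T) contributes 0 new; branch {Q=F, S=T, U=F} (P, R, T) contributes 4 new; branch {T=F} (P, Q, R, S, U) contributes 6 new; branch {S=F} (P, Q, R, T, U) contributes 4 new. Total: 62.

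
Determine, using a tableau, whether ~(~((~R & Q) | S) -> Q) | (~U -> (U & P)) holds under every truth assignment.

Assume the negation and expand:
Initial set: {~(~(~((~R & Q) | S) -> Q) | (~U -> (U & P)))}.
~(~(~((~R & Q) | S) -> Q) | (~U -> (U & P))): α-rule — add ~~(~((~R & Q) | S) -> Q), ~(~U -> (U & P)).
~(~U -> (U & P)): α-rule — add ~U, ~(U & P).
~~(~((~R & Q) | S) -> Q): β-rule — branch into ~~((~R & Q) | S)  //  Q.
  branch 1 (add ~~((~R & Q) | S)):
    ~(U & P): β-rule — branch into ~U  //  ~P.
      branch 1.1 (add ~U):
        ~~((~R & Q) | S): β-rule — branch into (~R & Q)  //  S.
          branch 1.1.1 (add (~R & Q)):
            (~R & Q): α-rule — add ~R, Q.
            ○ open, literals {Q=1, R=0, U=0}.
          branch 1.1.2 (add S):
            ○ open, literals {S=1, U=0}.
      branch 1.2 (add ~P):
        ~~((~R & Q) | S): β-rule — branch into (~R & Q)  //  S.
          branch 1.2.1 (add (~R & Q)):
            (~R & Q): α-rule — add ~R, Q.
            ○ open, literals {P=0, Q=1, R=0, U=0}.
          branch 1.2.2 (add S):
            ○ open, literals {P=0, S=1, U=0}.
  branch 2 (add Q):
    ~(U & P): β-rule — branch into ~U  //  ~P.
      branch 2.1 (add ~U):
        ○ open, literals {Q=1, U=0}.
      branch 2.2 (add ~P):
        ○ open, literals {P=0, Q=1, U=0}.
0 branches closed, 6 open.
An open branch gives a countermodel: Q=1, R=0, U=0 (unmentioned atoms arbitrary); under it the original formula is false.

Not valid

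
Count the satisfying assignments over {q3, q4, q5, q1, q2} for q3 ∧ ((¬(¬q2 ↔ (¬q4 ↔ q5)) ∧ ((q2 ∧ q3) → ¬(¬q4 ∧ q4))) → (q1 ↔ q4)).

Initial set: {(q3 ∧ ((¬(¬q2 ↔ (¬q4 ↔ q5)) ∧ ((q2 ∧ q3) → ¬(¬q4 ∧ q4))) → (q1 ↔ q4)))}.
(q3 ∧ ((¬(¬q2 ↔ (¬q4 ↔ q5)) ∧ ((q2 ∧ q3) → ¬(¬q4 ∧ q4))) → (q1 ↔ q4))): α-rule — add q3, ((¬(¬q2 ↔ (¬q4 ↔ q5)) ∧ ((q2 ∧ q3) → ¬(¬q4 ∧ q4))) → (q1 ↔ q4)).
((¬(¬q2 ↔ (¬q4 ↔ q5)) ∧ ((q2 ∧ q3) → ¬(¬q4 ∧ q4))) → (q1 ↔ q4)): β-rule — branch into ¬(¬(¬q2 ↔ (¬q4 ↔ q5)) ∧ ((q2 ∧ q3) → ¬(¬q4 ∧ q4)))  //  (q1 ↔ q4).
  branch 1 (add ¬(¬(¬q2 ↔ (¬q4 ↔ q5)) ∧ ((q2 ∧ q3) → ¬(¬q4 ∧ q4)))):
    ¬(¬(¬q2 ↔ (¬q4 ↔ q5)) ∧ ((q2 ∧ q3) → ¬(¬q4 ∧ q4))): β-rule — branch into ¬¬(¬q2 ↔ (¬q4 ↔ q5))  //  ¬((q2 ∧ q3) → ¬(¬q4 ∧ q4)).
      branch 1.1 (add ¬¬(¬q2 ↔ (¬q4 ↔ q5))):
        ¬¬(¬q2 ↔ (¬q4 ↔ q5)): β-rule — branch into ¬q2, (¬q4 ↔ q5)  //  ¬¬q2, ¬(¬q4 ↔ q5).
          branch 1.1.1 (add ¬q2, (¬q4 ↔ q5)):
            (¬q4 ↔ q5): β-rule — branch into ¬q4, q5  //  ¬¬q4, ¬q5.
              branch 1.1.1.1 (add ¬q4, q5):
                ○ open, literals {q2=F, q3=T, q4=F, q5=T}.
              branch 1.1.1.2 (add ¬¬q4, ¬q5):
                ○ open, literals {q2=F, q3=T, q4=T, q5=F}.
          branch 1.1.2 (add ¬¬q2, ¬(¬q4 ↔ q5)):
            ¬(¬q4 ↔ q5): β-rule — branch into ¬q4, ¬q5  //  ¬¬q4, q5.
              branch 1.1.2.1 (add ¬q4, ¬q5):
                ○ open, literals {q2=T, q3=T, q4=F, q5=F}.
              branch 1.1.2.2 (add ¬¬q4, q5):
                ○ open, literals {q2=T, q3=T, q4=T, q5=T}.
      branch 1.2 (add ¬((q2 ∧ q3) → ¬(¬q4 ∧ q4))):
        ¬((q2 ∧ q3) → ¬(¬q4 ∧ q4)): α-rule — add (q2 ∧ q3), ¬¬(¬q4 ∧ q4).
        (q2 ∧ q3): α-rule — add q2, q3.
        ¬¬(¬q4 ∧ q4): α-rule — add ¬q4, q4.
        × closes — contains both q4 and ¬q4.
  branch 2 (add (q1 ↔ q4)):
    (q1 ↔ q4): β-rule — branch into q1, q4  //  ¬q1, ¬q4.
      branch 2.1 (add q1, q4):
        ○ open, literals {q1=T, q3=T, q4=T}.
      branch 2.2 (add ¬q1, ¬q4):
        ○ open, literals {q1=F, q3=T, q4=F}.
1 branch closed, 6 open.
Each open branch fixes some atoms; the unmentioned ones are free. Counting distinct full assignments: branch {q2=F, q3=T, q4=F, q5=T} (q1) contributes 2 new; branch {q2=F, q3=T, q4=T, q5=F} (q1) contributes 2 new; branch {q2=T, q3=T, q4=F, q5=F} (q1) contributes 2 new; branch {q2=T, q3=T, q4=T, q5=T} (q1) contributes 2 new; branch {q1=T, q3=T, q4=T} (q5, q2) contributes 2 new; branch {q1=F, q3=T, q4=F} (q5, q2) contributes 2 new. Total: 12.

12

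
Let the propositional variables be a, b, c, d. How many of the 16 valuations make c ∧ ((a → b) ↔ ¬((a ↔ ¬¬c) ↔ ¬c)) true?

Initial set: {(c ∧ ((a → b) ↔ ¬((a ↔ ¬¬c) ↔ ¬c)))}.
(c ∧ ((a → b) ↔ ¬((a ↔ ¬¬c) ↔ ¬c))): α-rule — add c, ((a → b) ↔ ¬((a ↔ ¬¬c) ↔ ¬c)).
((a → b) ↔ ¬((a ↔ ¬¬c) ↔ ¬c)): β-rule — branch into (a → b), ¬((a ↔ ¬¬c) ↔ ¬c)  //  ¬(a → b), ¬¬((a ↔ ¬¬c) ↔ ¬c).
  branch 1 (add (a → b), ¬((a ↔ ¬¬c) ↔ ¬c)):
    (a → b): β-rule — branch into ¬a  //  b.
      branch 1.1 (add ¬a):
        ¬((a ↔ ¬¬c) ↔ ¬c): β-rule — branch into (a ↔ ¬¬c), ¬¬c  //  ¬(a ↔ ¬¬c), ¬c.
          branch 1.1.1 (add (a ↔ ¬¬c), ¬¬c):
            (a ↔ ¬¬c): β-rule — branch into a, ¬¬c  //  ¬a, ¬¬¬c.
              branch 1.1.1.1 (add a, ¬¬c):
                × closes — contains both a and ¬a.
              branch 1.1.1.2 (add ¬a, ¬¬¬c):
                ¬¬¬c: drop double negation, giving ¬c.
                × closes — contains both c and ¬c.
          branch 1.1.2 (add ¬(a ↔ ¬¬c), ¬c):
            × closes — contains both c and ¬c.
      branch 1.2 (add b):
        ¬((a ↔ ¬¬c) ↔ ¬c): β-rule — branch into (a ↔ ¬¬c), ¬¬c  //  ¬(a ↔ ¬¬c), ¬c.
          branch 1.2.1 (add (a ↔ ¬¬c), ¬¬c):
            (a ↔ ¬¬c): β-rule — branch into a, ¬¬c  //  ¬a, ¬¬¬c.
              branch 1.2.1.1 (add a, ¬¬c):
                ¬¬c: drop double negation, giving c.
                ○ open, literals {a=true, b=true, c=true}.
              branch 1.2.1.2 (add ¬a, ¬¬¬c):
                ¬¬¬c: drop double negation, giving ¬c.
                × closes — contains both c and ¬c.
          branch 1.2.2 (add ¬(a ↔ ¬¬c), ¬c):
            × closes — contains both c and ¬c.
  branch 2 (add ¬(a → b), ¬¬((a ↔ ¬¬c) ↔ ¬c)):
    ¬(a → b): α-rule — add a, ¬b.
    ¬¬((a ↔ ¬¬c) ↔ ¬c): β-rule — branch into (a ↔ ¬¬c), ¬c  //  ¬(a ↔ ¬¬c), ¬¬c.
      branch 2.1 (add (a ↔ ¬¬c), ¬c):
        × closes — contains both c and ¬c.
      branch 2.2 (add ¬(a ↔ ¬¬c), ¬¬c):
        ¬(a ↔ ¬¬c): β-rule — branch into a, ¬¬¬c  //  ¬a, ¬¬c.
          branch 2.2.1 (add a, ¬¬¬c):
            ¬¬¬c: drop double negation, giving ¬c.
            × closes — contains both c and ¬c.
          branch 2.2.2 (add ¬a, ¬¬c):
            × closes — contains both a and ¬a.
8 branches closed, 1 open.
Each open branch fixes some atoms; the unmentioned ones are free. Counting distinct full assignments: branch {a=true, b=true, c=true} (d) contributes 2 new. Total: 2.

2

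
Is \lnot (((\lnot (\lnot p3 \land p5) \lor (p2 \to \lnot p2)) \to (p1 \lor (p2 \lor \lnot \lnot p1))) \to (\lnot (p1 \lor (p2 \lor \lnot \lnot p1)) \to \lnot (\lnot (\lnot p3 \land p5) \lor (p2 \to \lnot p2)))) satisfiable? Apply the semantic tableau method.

Unsatisfiable

Initial set: {\lnot (((\lnot (\lnot p3 \land p5) \lor (p2 \to \lnot p2)) \to (p1 \lor (p2 \lor \lnot \lnot p1))) \to (\lnot (p1 \lor (p2 \lor \lnot \lnot p1)) \to \lnot (\lnot (\lnot p3 \land p5) \lor (p2 \to \lnot p2))))}.
\lnot (((\lnot (\lnot p3 \land p5) \lor (p2 \to \lnot p2)) \to (p1 \lor (p2 \lor \lnot \lnot p1))) \to (\lnot (p1 \lor (p2 \lor \lnot \lnot p1)) \to \lnot (\lnot (\lnot p3 \land p5) \lor (p2 \to \lnot p2)))): α-rule — add ((\lnot (\lnot p3 \land p5) \lor (p2 \to \lnot p2)) \to (p1 \lor (p2 \lor \lnot \lnot p1))), \lnot (\lnot (p1 \lor (p2 \lor \lnot \lnot p1)) \to \lnot (\lnot (\lnot p3 \land p5) \lor (p2 \to \lnot p2))).
\lnot (\lnot (p1 \lor (p2 \lor \lnot \lnot p1)) \to \lnot (\lnot (\lnot p3 \land p5) \lor (p2 \to \lnot p2))): α-rule — add \lnot (p1 \lor (p2 \lor \lnot \lnot p1)), \lnot \lnot (\lnot (\lnot p3 \land p5) \lor (p2 \to \lnot p2)).
\lnot (p1 \lor (p2 \lor \lnot \lnot p1)): α-rule — add \lnot p1, \lnot (p2 \lor \lnot \lnot p1).
\lnot (p2 \lor \lnot \lnot p1): α-rule — add \lnot p2, \lnot \lnot \lnot p1.
\lnot \lnot \lnot p1: drop double negation, giving \lnot p1.
((\lnot (\lnot p3 \land p5) \lor (p2 \to \lnot p2)) \to (p1 \lor (p2 \lor \lnot \lnot p1))): β-rule — branch into \lnot (\lnot (\lnot p3 \land p5) \lor (p2 \to \lnot p2))  //  (p1 \lor (p2 \lor \lnot \lnot p1)).
  branch 1 (add \lnot (\lnot (\lnot p3 \land p5) \lor (p2 \to \lnot p2))):
    \lnot (\lnot (\lnot p3 \land p5) \lor (p2 \to \lnot p2)): α-rule — add \lnot \lnot (\lnot p3 \land p5), \lnot (p2 \to \lnot p2).
    \lnot \lnot (\lnot p3 \land p5): α-rule — add \lnot p3, p5.
    \lnot (p2 \to \lnot p2): α-rule — add p2, \lnot \lnot p2.
    × closes — contains both p2 and \lnot p2.
  branch 2 (add (p1 \lor (p2 \lor \lnot \lnot p1))):
    \lnot \lnot (\lnot (\lnot p3 \land p5) \lor (p2 \to \lnot p2)): β-rule — branch into \lnot (\lnot p3 \land p5)  //  (p2 \to \lnot p2).
      branch 2.1 (add \lnot (\lnot p3 \land p5)):
        (p1 \lor (p2 \lor \lnot \lnot p1)): β-rule — branch into p1  //  (p2 \lor \lnot \lnot p1).
          branch 2.1.1 (add p1):
            × closes — contains both p1 and \lnot p1.
          branch 2.1.2 (add (p2 \lor \lnot \lnot p1)):
            \lnot (\lnot p3 \land p5): β-rule — branch into \lnot \lnot p3  //  \lnot p5.
              branch 2.1.2.1 (add \lnot \lnot p3):
                (p2 \lor \lnot \lnot p1): β-rule — branch into p2  //  \lnot \lnot p1.
                  branch 2.1.2.1.1 (add p2):
                    × closes — contains both p2 and \lnot p2.
                  branch 2.1.2.1.2 (add \lnot \lnot p1):
                    \lnot \lnot p1: drop double negation, giving p1.
                    × closes — contains both p1 and \lnot p1.
              branch 2.1.2.2 (add \lnot p5):
                (p2 \lor \lnot \lnot p1): β-rule — branch into p2  //  \lnot \lnot p1.
                  branch 2.1.2.2.1 (add p2):
                    × closes — contains both p2 and \lnot p2.
                  branch 2.1.2.2.2 (add \lnot \lnot p1):
                    \lnot \lnot p1: drop double negation, giving p1.
                    × closes — contains both p1 and \lnot p1.
      branch 2.2 (add (p2 \to \lnot p2)):
        (p1 \lor (p2 \lor \lnot \lnot p1)): β-rule — branch into p1  //  (p2 \lor \lnot \lnot p1).
          branch 2.2.1 (add p1):
            × closes — contains both p1 and \lnot p1.
          branch 2.2.2 (add (p2 \lor \lnot \lnot p1)):
            (p2 \to \lnot p2): β-rule — branch into \lnot p2  //  \lnot p2.
              branch 2.2.2.1 (add \lnot p2):
                (p2 \lor \lnot \lnot p1): β-rule — branch into p2  //  \lnot \lnot p1.
                  branch 2.2.2.1.1 (add p2):
                    × closes — contains both p2 and \lnot p2.
                  branch 2.2.2.1.2 (add \lnot \lnot p1):
                    \lnot \lnot p1: drop double negation, giving p1.
                    × closes — contains both p1 and \lnot p1.
              branch 2.2.2.2 (add \lnot p2):
                (p2 \lor \lnot \lnot p1): β-rule — branch into p2  //  \lnot \lnot p1.
                  branch 2.2.2.2.1 (add p2):
                    × closes — contains both p2 and \lnot p2.
                  branch 2.2.2.2.2 (add \lnot \lnot p1):
                    \lnot \lnot p1: drop double negation, giving p1.
                    × closes — contains both p1 and \lnot p1.
All 11 branches close.
Every branch closed; the formula is unsatisfiable.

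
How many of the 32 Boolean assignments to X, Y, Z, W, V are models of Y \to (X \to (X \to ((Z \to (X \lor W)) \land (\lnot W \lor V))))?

30

Initial set: {(Y \to (X \to (X \to ((Z \to (X \lor W)) \land (\lnot W \lor V)))))}.
(Y \to (X \to (X \to ((Z \to (X \lor W)) \land (\lnot W \lor V))))): β-rule — branch into \lnot Y  //  (X \to (X \to ((Z \to (X \lor W)) \land (\lnot W \lor V)))).
  branch 1 (add \lnot Y):
    ○ open, literals {Y=false}.
  branch 2 (add (X \to (X \to ((Z \to (X \lor W)) \land (\lnot W \lor V))))):
    (X \to (X \to ((Z \to (X \lor W)) \land (\lnot W \lor V)))): β-rule — branch into \lnot X  //  (X \to ((Z \to (X \lor W)) \land (\lnot W \lor V))).
      branch 2.1 (add \lnot X):
        ○ open, literals {X=false}.
      branch 2.2 (add (X \to ((Z \to (X \lor W)) \land (\lnot W \lor V)))):
        (X \to ((Z \to (X \lor W)) \land (\lnot W \lor V))): β-rule — branch into \lnot X  //  ((Z \to (X \lor W)) \land (\lnot W \lor V)).
          branch 2.2.1 (add \lnot X):
            ○ open, literals {X=false}.
          branch 2.2.2 (add ((Z \to (X \lor W)) \land (\lnot W \lor V))):
            ((Z \to (X \lor W)) \land (\lnot W \lor V)): α-rule — add (Z \to (X \lor W)), (\lnot W \lor V).
            (Z \to (X \lor W)): β-rule — branch into \lnot Z  //  (X \lor W).
              branch 2.2.2.1 (add \lnot Z):
                (\lnot W \lor V): β-rule — branch into \lnot W  //  V.
                  branch 2.2.2.1.1 (add \lnot W):
                    ○ open, literals {W=false, Z=false}.
                  branch 2.2.2.1.2 (add V):
                    ○ open, literals {V=true, Z=false}.
              branch 2.2.2.2 (add (X \lor W)):
                (\lnot W \lor V): β-rule — branch into \lnot W  //  V.
                  branch 2.2.2.2.1 (add \lnot W):
                    (X \lor W): β-rule — branch into X  //  W.
                      branch 2.2.2.2.1.1 (add X):
                        ○ open, literals {W=false, X=true}.
                      branch 2.2.2.2.1.2 (add W):
                        × closes — contains both W and \lnot W.
                  branch 2.2.2.2.2 (add V):
                    (X \lor W): β-rule — branch into X  //  W.
                      branch 2.2.2.2.2.1 (add X):
                        ○ open, literals {V=true, X=true}.
                      branch 2.2.2.2.2.2 (add W):
                        ○ open, literals {V=true, W=true}.
1 branch closed, 8 open.
Each open branch fixes some atoms; the unmentioned ones are free. Counting distinct full assignments: branch {Y=false} (X, Z, W, V) contributes 16 new; branch {X=false} (Y, Z, W, V) contributes 8 new; branch {X=false} (Y, Z, W, V) contributes 0 new; branch {W=false, Z=false} (X, Y, V) contributes 2 new; branch {V=true, Z=false} (X, Y, W) contributes 1 new; branch {W=false, X=true} (Y, Z, V) contributes 2 new; branch {V=true, X=true} (Y, Z, W) contributes 1 new; branch {V=true, W=true} (X, Y, Z) contributes 0 new. Total: 30.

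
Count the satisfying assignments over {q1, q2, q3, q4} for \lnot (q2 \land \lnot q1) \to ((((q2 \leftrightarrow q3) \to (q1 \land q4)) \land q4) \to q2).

Initial set: {(\lnot (q2 \land \lnot q1) \to ((((q2 \leftrightarrow q3) \to (q1 \land q4)) \land q4) \to q2))}.
(\lnot (q2 \land \lnot q1) \to ((((q2 \leftrightarrow q3) \to (q1 \land q4)) \land q4) \to q2)): β-rule — branch into \lnot \lnot (q2 \land \lnot q1)  //  ((((q2 \leftrightarrow q3) \to (q1 \land q4)) \land q4) \to q2).
  branch 1 (add \lnot \lnot (q2 \land \lnot q1)):
    \lnot \lnot (q2 \land \lnot q1): α-rule — add q2, \lnot q1.
    ○ open, literals {q1=false, q2=true}.
  branch 2 (add ((((q2 \leftrightarrow q3) \to (q1 \land q4)) \land q4) \to q2)):
    ((((q2 \leftrightarrow q3) \to (q1 \land q4)) \land q4) \to q2): β-rule — branch into \lnot (((q2 \leftrightarrow q3) \to (q1 \land q4)) \land q4)  //  q2.
      branch 2.1 (add \lnot (((q2 \leftrightarrow q3) \to (q1 \land q4)) \land q4)):
        \lnot (((q2 \leftrightarrow q3) \to (q1 \land q4)) \land q4): β-rule — branch into \lnot ((q2 \leftrightarrow q3) \to (q1 \land q4))  //  \lnot q4.
          branch 2.1.1 (add \lnot ((q2 \leftrightarrow q3) \to (q1 \land q4))):
            \lnot ((q2 \leftrightarrow q3) \to (q1 \land q4)): α-rule — add (q2 \leftrightarrow q3), \lnot (q1 \land q4).
            (q2 \leftrightarrow q3): β-rule — branch into q2, q3  //  \lnot q2, \lnot q3.
              branch 2.1.1.1 (add q2, q3):
                \lnot (q1 \land q4): β-rule — branch into \lnot q1  //  \lnot q4.
                  branch 2.1.1.1.1 (add \lnot q1):
                    ○ open, literals {q1=false, q2=true, q3=true}.
                  branch 2.1.1.1.2 (add \lnot q4):
                    ○ open, literals {q2=true, q3=true, q4=false}.
              branch 2.1.1.2 (add \lnot q2, \lnot q3):
                \lnot (q1 \land q4): β-rule — branch into \lnot q1  //  \lnot q4.
                  branch 2.1.1.2.1 (add \lnot q1):
                    ○ open, literals {q1=false, q2=false, q3=false}.
                  branch 2.1.1.2.2 (add \lnot q4):
                    ○ open, literals {q2=false, q3=false, q4=false}.
          branch 2.1.2 (add \lnot q4):
            ○ open, literals {q4=false}.
      branch 2.2 (add q2):
        ○ open, literals {q2=true}.
0 branches closed, 7 open.
Each open branch fixes some atoms; the unmentioned ones are free. Counting distinct full assignments: branch {q1=false, q2=true} (q3, q4) contributes 4 new; branch {q1=false, q2=true, q3=true} (q4) contributes 0 new; branch {q2=true, q3=true, q4=false} (q1) contributes 1 new; branch {q1=false, q2=false, q3=false} (q4) contributes 2 new; branch {q2=false, q3=false, q4=false} (q1) contributes 1 new; branch {q4=false} (q1, q2, q3) contributes 3 new; branch {q2=true} (q1, q3, q4) contributes 2 new. Total: 13.

13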